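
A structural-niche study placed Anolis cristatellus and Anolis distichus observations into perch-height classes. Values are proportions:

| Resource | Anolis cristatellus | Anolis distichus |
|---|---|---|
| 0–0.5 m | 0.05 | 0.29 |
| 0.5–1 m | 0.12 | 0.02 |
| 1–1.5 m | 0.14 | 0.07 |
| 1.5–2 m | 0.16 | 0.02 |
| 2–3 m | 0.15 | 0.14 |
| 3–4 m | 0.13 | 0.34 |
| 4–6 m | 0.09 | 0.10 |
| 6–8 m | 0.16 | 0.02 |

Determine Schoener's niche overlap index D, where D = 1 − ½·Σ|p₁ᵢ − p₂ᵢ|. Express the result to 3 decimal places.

0.540

Σ|p₁ᵢ − p₂ᵢ| = 0.24 + 0.10 + 0.07 + 0.14 + 0.01 + 0.21 + 0.01 + 0.14 = 0.92
D = 1 − ½ × 0.92 = 1 − 0.460 = 0.54000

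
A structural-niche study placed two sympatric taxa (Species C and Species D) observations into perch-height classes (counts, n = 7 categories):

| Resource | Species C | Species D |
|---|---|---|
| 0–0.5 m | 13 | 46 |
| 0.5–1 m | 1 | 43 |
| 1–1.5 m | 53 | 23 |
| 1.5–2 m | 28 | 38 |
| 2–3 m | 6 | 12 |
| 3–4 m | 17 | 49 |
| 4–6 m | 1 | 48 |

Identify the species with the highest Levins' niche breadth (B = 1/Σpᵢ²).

Proportions for Species C (n=119): 13/119=0.1092, 1/119=0.0084, 53/119=0.4454, 28/119=0.2353, 6/119=0.0504, 17/119=0.1429, 1/119=0.0084
Proportions for Species D (n=259): 46/259=0.1776, 43/259=0.1660, 23/259=0.0888, 38/259=0.1467, 12/259=0.0463, 49/259=0.1892, 48/259=0.1853
Σp_Cᵢ² = 0.1092² + 0.0084² + 0.4454² + 0.2353² + 0.0504² + 0.1429² + 0.0084² = 0.011925 + 0.000071 + 0.198381 + 0.055366 + 0.002540 + 0.020420 + 0.000071 = 0.288774
B_C = 1 / 0.288774 = 3.4629
Σp_Dᵢ² = 0.1776² + 0.1660² + 0.0888² + 0.1467² + 0.0463² + 0.1892² + 0.1853² = 0.031542 + 0.027556 + 0.007885 + 0.021521 + 0.002144 + 0.035797 + 0.034336 = 0.160781
B_D = 1 / 0.160781 = 6.2196
Highest B → broadest niche (most generalist): Species D (B = 6.22).

Species D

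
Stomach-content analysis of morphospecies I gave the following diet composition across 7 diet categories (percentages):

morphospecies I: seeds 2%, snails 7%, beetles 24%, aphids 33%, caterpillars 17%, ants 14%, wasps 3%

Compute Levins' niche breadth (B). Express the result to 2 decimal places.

Convert percentages to proportions (divide by 100).
Σpᵢ² = 0.02² + 0.07² + 0.24² + 0.33² + 0.17² + 0.14² + 0.03² = 0.0004 + 0.0049 + 0.0576 + 0.1089 + 0.0289 + 0.0196 + 0.0009 = 0.2212
B = 1 / 0.2212 = 4.5208

4.52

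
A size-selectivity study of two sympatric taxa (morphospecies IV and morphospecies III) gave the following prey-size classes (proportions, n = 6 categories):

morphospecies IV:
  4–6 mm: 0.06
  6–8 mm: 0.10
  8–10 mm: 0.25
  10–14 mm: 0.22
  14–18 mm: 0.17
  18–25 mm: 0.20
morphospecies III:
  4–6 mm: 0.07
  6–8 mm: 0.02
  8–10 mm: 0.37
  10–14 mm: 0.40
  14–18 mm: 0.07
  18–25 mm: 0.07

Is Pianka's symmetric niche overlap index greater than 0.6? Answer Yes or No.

Σ p₁ᵢp₂ᵢ = 0.0042 + 0.0020 + 0.0925 + 0.0880 + 0.0119 + 0.0140 = 0.2126
Σp_1ᵢ² = 0.06² + 0.10² + 0.25² + 0.22² + 0.17² + 0.20² = 0.0036 + 0.0100 + 0.0625 + 0.0484 + 0.0289 + 0.0400 = 0.1934
Σp_2ᵢ² = 0.07² + 0.02² + 0.37² + 0.40² + 0.07² + 0.07² = 0.0049 + 0.0004 + 0.1369 + 0.1600 + 0.0049 + 0.0049 = 0.3120
O = 0.2126 / √(0.1934 × 0.3120) = 0.2126 / 0.24564 = 0.8655
O = 0.8655 > 0.6 → Yes.

Yes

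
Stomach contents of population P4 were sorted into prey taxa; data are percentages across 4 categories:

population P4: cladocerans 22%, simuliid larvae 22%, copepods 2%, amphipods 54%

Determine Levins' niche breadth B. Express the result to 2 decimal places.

Convert percentages to proportions (divide by 100).
Σpᵢ² = 0.22² + 0.22² + 0.02² + 0.54² = 0.0484 + 0.0484 + 0.0004 + 0.2916 = 0.3888
B = 1 / 0.3888 = 2.5720

2.57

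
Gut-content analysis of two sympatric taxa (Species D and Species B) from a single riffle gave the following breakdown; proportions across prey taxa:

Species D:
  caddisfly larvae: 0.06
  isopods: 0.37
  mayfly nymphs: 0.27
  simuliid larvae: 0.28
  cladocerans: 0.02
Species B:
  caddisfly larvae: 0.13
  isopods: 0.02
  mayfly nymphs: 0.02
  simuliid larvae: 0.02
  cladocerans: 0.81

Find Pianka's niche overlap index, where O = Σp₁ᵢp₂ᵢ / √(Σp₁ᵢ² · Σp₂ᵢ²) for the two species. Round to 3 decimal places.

Σ p₁ᵢp₂ᵢ = 0.0078 + 0.0074 + 0.0054 + 0.0056 + 0.0162 = 0.0424
Σp_1ᵢ² = 0.06² + 0.37² + 0.27² + 0.28² + 0.02² = 0.0036 + 0.1369 + 0.0729 + 0.0784 + 0.0004 = 0.2922
Σp_2ᵢ² = 0.13² + 0.02² + 0.02² + 0.02² + 0.81² = 0.0169 + 0.0004 + 0.0004 + 0.0004 + 0.6561 = 0.6742
O = 0.0424 / √(0.2922 × 0.6742) = 0.0424 / 0.443848 = 0.09553

0.096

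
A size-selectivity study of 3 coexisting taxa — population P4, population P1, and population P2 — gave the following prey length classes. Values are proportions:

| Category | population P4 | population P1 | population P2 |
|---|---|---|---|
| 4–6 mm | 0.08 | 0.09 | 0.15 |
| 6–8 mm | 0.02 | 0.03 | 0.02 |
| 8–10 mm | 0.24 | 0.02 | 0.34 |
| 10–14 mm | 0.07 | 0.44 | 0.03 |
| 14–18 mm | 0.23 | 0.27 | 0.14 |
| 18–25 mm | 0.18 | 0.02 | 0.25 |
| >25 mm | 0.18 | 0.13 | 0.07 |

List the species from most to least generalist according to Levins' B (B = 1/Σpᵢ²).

Σp_P4ᵢ² = 0.08² + 0.02² + 0.24² + 0.07² + 0.23² + 0.18² + 0.18² = 0.0064 + 0.0004 + 0.0576 + 0.0049 + 0.0529 + 0.0324 + 0.0324 = 0.1870
B_P4 = 1 / 0.1870 = 5.3476
Σp_P1ᵢ² = 0.09² + 0.03² + 0.02² + 0.44² + 0.27² + 0.02² + 0.13² = 0.0081 + 0.0009 + 0.0004 + 0.1936 + 0.0729 + 0.0004 + 0.0169 = 0.2932
B_P1 = 1 / 0.2932 = 3.4106
Σp_P2ᵢ² = 0.15² + 0.02² + 0.34² + 0.03² + 0.14² + 0.25² + 0.07² = 0.0225 + 0.0004 + 0.1156 + 0.0009 + 0.0196 + 0.0625 + 0.0049 = 0.2264
B_P2 = 1 / 0.2264 = 4.4170
Ranking by B (broadest → narrowest): population P4 (5.35) > population P2 (4.42) > population P1 (3.41)

population P4 > population P2 > population P1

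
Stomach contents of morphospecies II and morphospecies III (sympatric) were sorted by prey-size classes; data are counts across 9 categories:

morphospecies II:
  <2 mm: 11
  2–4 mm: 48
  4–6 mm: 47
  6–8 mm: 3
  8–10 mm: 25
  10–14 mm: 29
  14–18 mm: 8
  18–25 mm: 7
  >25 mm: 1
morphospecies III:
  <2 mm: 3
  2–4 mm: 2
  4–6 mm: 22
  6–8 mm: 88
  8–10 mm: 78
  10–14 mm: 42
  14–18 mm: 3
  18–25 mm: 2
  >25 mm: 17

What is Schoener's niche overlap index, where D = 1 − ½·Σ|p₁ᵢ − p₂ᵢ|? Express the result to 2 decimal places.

Proportions for morphospecies II (n=179): 11/179=0.0615, 48/179=0.2682, 47/179=0.2626, 3/179=0.0168, 25/179=0.1397, 29/179=0.1620, 8/179=0.0447, 7/179=0.0391, 1/179=0.0056
Proportions for morphospecies III (n=257): 3/257=0.0117, 2/257=0.0078, 22/257=0.0856, 88/257=0.3424, 78/257=0.3035, 42/257=0.1634, 3/257=0.0117, 2/257=0.0078, 17/257=0.0661
Σ|p₁ᵢ − p₂ᵢ| = 0.0498 + 0.2604 + 0.1770 + 0.3256 + 0.1638 + 0.0014 + 0.0330 + 0.0313 + 0.0605 = 1.1028
D = 1 − ½ × 1.1028 = 1 − 0.55140 = 0.44860

0.45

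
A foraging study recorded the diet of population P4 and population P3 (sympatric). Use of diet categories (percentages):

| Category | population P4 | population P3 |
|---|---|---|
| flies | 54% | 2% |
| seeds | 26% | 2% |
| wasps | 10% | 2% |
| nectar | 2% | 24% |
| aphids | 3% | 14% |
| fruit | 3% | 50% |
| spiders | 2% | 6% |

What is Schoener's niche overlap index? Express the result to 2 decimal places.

Convert percentages to proportions (divide by 100).
Σ|p₁ᵢ − p₂ᵢ| = 0.52 + 0.24 + 0.08 + 0.22 + 0.11 + 0.47 + 0.04 = 1.68
D = 1 − ½ × 1.68 = 1 − 0.840 = 0.1600

0.16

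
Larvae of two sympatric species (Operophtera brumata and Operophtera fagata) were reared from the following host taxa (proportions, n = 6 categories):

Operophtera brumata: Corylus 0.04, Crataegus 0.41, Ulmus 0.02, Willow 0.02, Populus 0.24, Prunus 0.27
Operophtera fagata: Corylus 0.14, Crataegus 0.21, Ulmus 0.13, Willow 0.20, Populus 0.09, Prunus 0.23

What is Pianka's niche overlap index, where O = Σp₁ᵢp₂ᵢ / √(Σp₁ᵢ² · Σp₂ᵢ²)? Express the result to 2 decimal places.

0.78

Σ p₁ᵢp₂ᵢ = 0.0056 + 0.0861 + 0.0026 + 0.0040 + 0.0216 + 0.0621 = 0.1820
Σp_1ᵢ² = 0.04² + 0.41² + 0.02² + 0.02² + 0.24² + 0.27² = 0.0016 + 0.1681 + 0.0004 + 0.0004 + 0.0576 + 0.0729 = 0.3010
Σp_2ᵢ² = 0.14² + 0.21² + 0.13² + 0.20² + 0.09² + 0.23² = 0.0196 + 0.0441 + 0.0169 + 0.0400 + 0.0081 + 0.0529 = 0.1816
O = 0.1820 / √(0.3010 × 0.1816) = 0.1820 / 0.23380 = 0.7784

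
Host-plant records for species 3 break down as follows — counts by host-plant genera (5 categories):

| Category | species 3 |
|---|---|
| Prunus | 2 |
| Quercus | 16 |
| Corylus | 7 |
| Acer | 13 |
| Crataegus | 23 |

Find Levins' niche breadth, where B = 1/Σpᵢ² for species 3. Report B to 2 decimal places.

Proportions for species 3 (n=61): 2/61=0.0328, 16/61=0.2623, 7/61=0.1148, 13/61=0.2131, 23/61=0.3770
Σpᵢ² = 0.0328² + 0.2623² + 0.1148² + 0.2131² + 0.3770² = 0.001076 + 0.068801 + 0.013179 + 0.045412 + 0.142129 = 0.270597
B = 1 / 0.270597 = 3.6955

3.70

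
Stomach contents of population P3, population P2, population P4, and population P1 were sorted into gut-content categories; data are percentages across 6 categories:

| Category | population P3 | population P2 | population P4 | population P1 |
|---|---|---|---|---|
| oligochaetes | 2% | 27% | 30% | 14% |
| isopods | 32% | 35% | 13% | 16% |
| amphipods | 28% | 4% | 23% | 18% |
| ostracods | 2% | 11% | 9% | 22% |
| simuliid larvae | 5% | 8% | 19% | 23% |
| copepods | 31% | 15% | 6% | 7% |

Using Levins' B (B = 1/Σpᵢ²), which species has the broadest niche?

Convert percentages to proportions (divide by 100).
Σp_P3ᵢ² = 0.02² + 0.32² + 0.28² + 0.02² + 0.05² + 0.31² = 0.0004 + 0.1024 + 0.0784 + 0.0004 + 0.0025 + 0.0961 = 0.2802
B_P3 = 1 / 0.2802 = 3.5689
Σp_P2ᵢ² = 0.27² + 0.35² + 0.04² + 0.11² + 0.08² + 0.15² = 0.0729 + 0.1225 + 0.0016 + 0.0121 + 0.0064 + 0.0225 = 0.2380
B_P2 = 1 / 0.2380 = 4.2017
Σp_P4ᵢ² = 0.30² + 0.13² + 0.23² + 0.09² + 0.19² + 0.06² = 0.0900 + 0.0169 + 0.0529 + 0.0081 + 0.0361 + 0.0036 = 0.2076
B_P4 = 1 / 0.2076 = 4.8170
Σp_P1ᵢ² = 0.14² + 0.16² + 0.18² + 0.22² + 0.23² + 0.07² = 0.0196 + 0.0256 + 0.0324 + 0.0484 + 0.0529 + 0.0049 = 0.1838
B_P1 = 1 / 0.1838 = 5.4407
Highest B → broadest niche (most generalist): population P1 (B = 5.44).

population P1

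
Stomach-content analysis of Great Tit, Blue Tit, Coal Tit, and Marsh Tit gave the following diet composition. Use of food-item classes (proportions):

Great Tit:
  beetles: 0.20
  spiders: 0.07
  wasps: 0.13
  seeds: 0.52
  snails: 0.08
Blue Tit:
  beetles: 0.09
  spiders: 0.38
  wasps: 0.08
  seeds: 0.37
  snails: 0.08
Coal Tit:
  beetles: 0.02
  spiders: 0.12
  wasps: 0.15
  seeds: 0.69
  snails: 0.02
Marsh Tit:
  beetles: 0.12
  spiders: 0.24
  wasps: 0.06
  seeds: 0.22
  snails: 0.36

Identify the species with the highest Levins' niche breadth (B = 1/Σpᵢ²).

Σp_Greaᵢ² = 0.20² + 0.07² + 0.13² + 0.52² + 0.08² = 0.0400 + 0.0049 + 0.0169 + 0.2704 + 0.0064 = 0.3386
B_Grea = 1 / 0.3386 = 2.9533
Σp_Blueᵢ² = 0.09² + 0.38² + 0.08² + 0.37² + 0.08² = 0.0081 + 0.1444 + 0.0064 + 0.1369 + 0.0064 = 0.3022
B_Blue = 1 / 0.3022 = 3.3091
Σp_Coalᵢ² = 0.02² + 0.12² + 0.15² + 0.69² + 0.02² = 0.0004 + 0.0144 + 0.0225 + 0.4761 + 0.0004 = 0.5138
B_Coal = 1 / 0.5138 = 1.9463
Σp_Marsᵢ² = 0.12² + 0.24² + 0.06² + 0.22² + 0.36² = 0.0144 + 0.0576 + 0.0036 + 0.0484 + 0.1296 = 0.2536
B_Mars = 1 / 0.2536 = 3.9432
Highest B → broadest niche (most generalist): Marsh Tit (B = 3.94).

Marsh Tit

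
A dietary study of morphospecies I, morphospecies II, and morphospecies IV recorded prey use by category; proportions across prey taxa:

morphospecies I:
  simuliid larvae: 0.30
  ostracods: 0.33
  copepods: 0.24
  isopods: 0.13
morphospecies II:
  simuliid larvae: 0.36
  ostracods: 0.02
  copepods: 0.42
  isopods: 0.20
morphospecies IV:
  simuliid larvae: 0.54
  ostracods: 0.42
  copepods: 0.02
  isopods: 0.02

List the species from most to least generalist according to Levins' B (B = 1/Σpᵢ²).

Σp_Iᵢ² = 0.30² + 0.33² + 0.24² + 0.13² = 0.0900 + 0.1089 + 0.0576 + 0.0169 = 0.2734
B_I = 1 / 0.2734 = 3.6576
Σp_IIᵢ² = 0.36² + 0.02² + 0.42² + 0.20² = 0.1296 + 0.0004 + 0.1764 + 0.0400 = 0.3464
B_II = 1 / 0.3464 = 2.8868
Σp_IVᵢ² = 0.54² + 0.42² + 0.02² + 0.02² = 0.2916 + 0.1764 + 0.0004 + 0.0004 = 0.4688
B_IV = 1 / 0.4688 = 2.1331
Ranking by B (broadest → narrowest): morphospecies I (3.66) > morphospecies II (2.89) > morphospecies IV (2.13)

morphospecies I > morphospecies II > morphospecies IV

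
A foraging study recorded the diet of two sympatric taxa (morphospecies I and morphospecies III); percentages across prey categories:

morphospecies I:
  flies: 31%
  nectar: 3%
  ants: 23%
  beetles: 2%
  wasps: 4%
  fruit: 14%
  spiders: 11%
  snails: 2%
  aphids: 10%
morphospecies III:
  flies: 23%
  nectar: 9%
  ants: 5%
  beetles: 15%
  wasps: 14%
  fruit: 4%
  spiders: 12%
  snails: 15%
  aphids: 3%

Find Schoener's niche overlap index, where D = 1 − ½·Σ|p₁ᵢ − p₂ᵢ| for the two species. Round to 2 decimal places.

Convert percentages to proportions (divide by 100).
Σ|p₁ᵢ − p₂ᵢ| = 0.08 + 0.06 + 0.18 + 0.13 + 0.10 + 0.10 + 0.01 + 0.13 + 0.07 = 0.86
D = 1 − ½ × 0.86 = 1 − 0.430 = 0.5700

0.57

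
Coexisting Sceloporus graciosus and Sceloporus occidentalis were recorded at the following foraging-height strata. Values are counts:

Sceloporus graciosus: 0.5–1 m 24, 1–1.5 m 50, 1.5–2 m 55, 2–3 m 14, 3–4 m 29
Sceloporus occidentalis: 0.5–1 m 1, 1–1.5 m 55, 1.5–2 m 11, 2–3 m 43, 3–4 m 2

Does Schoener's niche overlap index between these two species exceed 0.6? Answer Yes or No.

Proportions for Sceloporus graciosus (n=172): 24/172=0.1395, 50/172=0.2907, 55/172=0.3198, 14/172=0.0814, 29/172=0.1686
Proportions for Sceloporus occidentalis (n=112): 1/112=0.0089, 55/112=0.4911, 11/112=0.0982, 43/112=0.3839, 2/112=0.0179
Σ|p₁ᵢ − p₂ᵢ| = 0.1306 + 0.2004 + 0.2216 + 0.3025 + 0.1507 = 1.0058
D = 1 − ½ × 1.0058 = 1 − 0.50290 = 0.49710
D = 0.49710 < 0.6 → No.

No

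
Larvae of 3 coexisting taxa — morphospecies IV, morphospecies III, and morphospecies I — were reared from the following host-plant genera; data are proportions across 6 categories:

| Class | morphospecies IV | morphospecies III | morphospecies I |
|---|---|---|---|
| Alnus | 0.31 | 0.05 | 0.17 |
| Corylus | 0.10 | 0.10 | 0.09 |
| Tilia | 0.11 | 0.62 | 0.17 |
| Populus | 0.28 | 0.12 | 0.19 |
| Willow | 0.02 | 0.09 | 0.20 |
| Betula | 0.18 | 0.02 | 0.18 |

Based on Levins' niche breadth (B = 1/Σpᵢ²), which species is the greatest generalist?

Σp_IVᵢ² = 0.31² + 0.10² + 0.11² + 0.28² + 0.02² + 0.18² = 0.0961 + 0.0100 + 0.0121 + 0.0784 + 0.0004 + 0.0324 = 0.2294
B_IV = 1 / 0.2294 = 4.3592
Σp_IIIᵢ² = 0.05² + 0.10² + 0.62² + 0.12² + 0.09² + 0.02² = 0.0025 + 0.0100 + 0.3844 + 0.0144 + 0.0081 + 0.0004 = 0.4198
B_III = 1 / 0.4198 = 2.3821
Σp_Iᵢ² = 0.17² + 0.09² + 0.17² + 0.19² + 0.20² + 0.18² = 0.0289 + 0.0081 + 0.0289 + 0.0361 + 0.0400 + 0.0324 = 0.1744
B_I = 1 / 0.1744 = 5.7339
Highest B → broadest niche (most generalist): morphospecies I (B = 5.73).

morphospecies I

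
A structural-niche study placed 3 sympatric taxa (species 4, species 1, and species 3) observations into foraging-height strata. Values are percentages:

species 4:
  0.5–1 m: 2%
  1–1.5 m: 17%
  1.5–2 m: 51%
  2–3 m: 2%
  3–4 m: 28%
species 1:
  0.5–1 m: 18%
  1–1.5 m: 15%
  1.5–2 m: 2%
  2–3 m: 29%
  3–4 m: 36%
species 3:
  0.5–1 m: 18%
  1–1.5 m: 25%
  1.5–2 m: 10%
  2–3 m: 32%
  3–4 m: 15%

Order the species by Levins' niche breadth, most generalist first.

Convert percentages to proportions (divide by 100).
Σp_4ᵢ² = 0.02² + 0.17² + 0.51² + 0.02² + 0.28² = 0.0004 + 0.0289 + 0.2601 + 0.0004 + 0.0784 = 0.3682
B_4 = 1 / 0.3682 = 2.7159
Σp_1ᵢ² = 0.18² + 0.15² + 0.02² + 0.29² + 0.36² = 0.0324 + 0.0225 + 0.0004 + 0.0841 + 0.1296 = 0.2690
B_1 = 1 / 0.2690 = 3.7175
Σp_3ᵢ² = 0.18² + 0.25² + 0.10² + 0.32² + 0.15² = 0.0324 + 0.0625 + 0.0100 + 0.1024 + 0.0225 = 0.2298
B_3 = 1 / 0.2298 = 4.3516
Ranking by B (broadest → narrowest): species 3 (4.35) > species 1 (3.72) > species 4 (2.72)

species 3 > species 1 > species 4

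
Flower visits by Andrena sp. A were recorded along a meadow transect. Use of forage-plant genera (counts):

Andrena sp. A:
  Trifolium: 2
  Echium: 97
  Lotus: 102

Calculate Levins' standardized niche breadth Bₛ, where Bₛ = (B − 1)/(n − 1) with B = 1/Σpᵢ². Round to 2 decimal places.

0.52

Proportions for Andrena sp. A (n=201): 2/201=0.0100, 97/201=0.4826, 102/201=0.5075
Σpᵢ² = 0.0100² + 0.4826² + 0.5075² = 0.000100 + 0.232903 + 0.257556 = 0.490559
B = 1 / 0.490559 = 2.0385
Bₛ = (B − 1)/(n − 1) = (2.0385 − 1)/(3 − 1) = 1.0385/2 = 0.5193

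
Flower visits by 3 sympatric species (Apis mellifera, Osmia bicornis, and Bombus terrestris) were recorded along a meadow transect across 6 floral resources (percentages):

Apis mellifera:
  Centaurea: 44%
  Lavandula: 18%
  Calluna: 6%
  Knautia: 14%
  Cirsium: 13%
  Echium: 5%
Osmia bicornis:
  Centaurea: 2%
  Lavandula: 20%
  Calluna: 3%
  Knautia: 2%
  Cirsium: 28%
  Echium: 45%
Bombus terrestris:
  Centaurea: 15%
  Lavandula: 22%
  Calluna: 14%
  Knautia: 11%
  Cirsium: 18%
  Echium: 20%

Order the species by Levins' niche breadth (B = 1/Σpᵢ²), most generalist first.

Convert percentages to proportions (divide by 100).
Σp_mellᵢ² = 0.44² + 0.18² + 0.06² + 0.14² + 0.13² + 0.05² = 0.1936 + 0.0324 + 0.0036 + 0.0196 + 0.0169 + 0.0025 = 0.2686
B_mell = 1 / 0.2686 = 3.7230
Σp_bicoᵢ² = 0.02² + 0.20² + 0.03² + 0.02² + 0.28² + 0.45² = 0.0004 + 0.0400 + 0.0009 + 0.0004 + 0.0784 + 0.2025 = 0.3226
B_bico = 1 / 0.3226 = 3.0998
Σp_terrᵢ² = 0.15² + 0.22² + 0.14² + 0.11² + 0.18² + 0.20² = 0.0225 + 0.0484 + 0.0196 + 0.0121 + 0.0324 + 0.0400 = 0.1750
B_terr = 1 / 0.1750 = 5.7143
Ranking by B (broadest → narrowest): Bombus terrestris (5.71) > Apis mellifera (3.72) > Osmia bicornis (3.10)

Bombus terrestris > Apis mellifera > Osmia bicornis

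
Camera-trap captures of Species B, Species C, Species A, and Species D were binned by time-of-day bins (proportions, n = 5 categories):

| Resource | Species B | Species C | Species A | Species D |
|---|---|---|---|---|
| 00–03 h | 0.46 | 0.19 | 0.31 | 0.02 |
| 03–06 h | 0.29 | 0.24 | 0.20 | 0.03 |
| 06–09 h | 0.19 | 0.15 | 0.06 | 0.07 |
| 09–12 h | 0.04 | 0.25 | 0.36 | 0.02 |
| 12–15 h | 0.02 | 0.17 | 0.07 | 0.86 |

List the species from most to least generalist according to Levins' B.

Σp_Bᵢ² = 0.46² + 0.29² + 0.19² + 0.04² + 0.02² = 0.2116 + 0.0841 + 0.0361 + 0.0016 + 0.0004 = 0.3338
B_B = 1 / 0.3338 = 2.9958
Σp_Cᵢ² = 0.19² + 0.24² + 0.15² + 0.25² + 0.17² = 0.0361 + 0.0576 + 0.0225 + 0.0625 + 0.0289 = 0.2076
B_C = 1 / 0.2076 = 4.8170
Σp_Aᵢ² = 0.31² + 0.20² + 0.06² + 0.36² + 0.07² = 0.0961 + 0.0400 + 0.0036 + 0.1296 + 0.0049 = 0.2742
B_A = 1 / 0.2742 = 3.6470
Σp_Dᵢ² = 0.02² + 0.03² + 0.07² + 0.02² + 0.86² = 0.0004 + 0.0009 + 0.0049 + 0.0004 + 0.7396 = 0.7462
B_D = 1 / 0.7462 = 1.3401
Ranking by B (broadest → narrowest): Species C (4.82) > Species A (3.65) > Species B (3.00) > Species D (1.34)

Species C > Species A > Species B > Species D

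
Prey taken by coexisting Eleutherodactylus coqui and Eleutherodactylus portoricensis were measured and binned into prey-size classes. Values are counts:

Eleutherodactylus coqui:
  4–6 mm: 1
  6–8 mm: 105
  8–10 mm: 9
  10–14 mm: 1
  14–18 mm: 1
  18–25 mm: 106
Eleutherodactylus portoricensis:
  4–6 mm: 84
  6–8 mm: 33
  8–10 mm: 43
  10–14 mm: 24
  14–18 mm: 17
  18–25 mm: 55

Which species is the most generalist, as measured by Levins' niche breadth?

Proportions for Eleutherodactylus coqui (n=223): 1/223=0.0045, 105/223=0.4709, 9/223=0.0404, 1/223=0.0045, 1/223=0.0045, 106/223=0.4753
Proportions for Eleutherodactylus portoricensis (n=256): 84/256=0.3281, 33/256=0.1289, 43/256=0.1680, 24/256=0.0938, 17/256=0.0664, 55/256=0.2148
Σp_coquᵢ² = 0.0045² + 0.4709² + 0.0404² + 0.0045² + 0.0045² + 0.4753² = 0.000020 + 0.221747 + 0.001632 + 0.000020 + 0.000020 + 0.225910 = 0.449349
B_coqu = 1 / 0.449349 = 2.2254
Σp_portᵢ² = 0.3281² + 0.1289² + 0.1680² + 0.0938² + 0.0664² + 0.2148² = 0.107650 + 0.016615 + 0.028224 + 0.008798 + 0.004409 + 0.046139 = 0.211835
B_port = 1 / 0.211835 = 4.7207
Highest B → broadest niche (most generalist): Eleutherodactylus portoricensis (B = 4.72).

Eleutherodactylus portoricensis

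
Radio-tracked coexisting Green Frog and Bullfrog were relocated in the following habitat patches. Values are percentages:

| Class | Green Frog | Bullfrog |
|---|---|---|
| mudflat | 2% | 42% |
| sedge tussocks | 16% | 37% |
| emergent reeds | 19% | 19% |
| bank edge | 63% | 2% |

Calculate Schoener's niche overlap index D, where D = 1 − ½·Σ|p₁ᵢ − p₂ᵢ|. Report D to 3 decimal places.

Convert percentages to proportions (divide by 100).
Σ|p₁ᵢ − p₂ᵢ| = 0.40 + 0.21 + 0.00 + 0.61 = 1.22
D = 1 − ½ × 1.22 = 1 − 0.610 = 0.39000

0.390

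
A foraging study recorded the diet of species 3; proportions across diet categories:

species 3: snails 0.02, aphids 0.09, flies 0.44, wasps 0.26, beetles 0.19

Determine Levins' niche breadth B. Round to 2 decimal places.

Σpᵢ² = 0.02² + 0.09² + 0.44² + 0.26² + 0.19² = 0.0004 + 0.0081 + 0.1936 + 0.0676 + 0.0361 = 0.3058
B = 1 / 0.3058 = 3.2701

3.27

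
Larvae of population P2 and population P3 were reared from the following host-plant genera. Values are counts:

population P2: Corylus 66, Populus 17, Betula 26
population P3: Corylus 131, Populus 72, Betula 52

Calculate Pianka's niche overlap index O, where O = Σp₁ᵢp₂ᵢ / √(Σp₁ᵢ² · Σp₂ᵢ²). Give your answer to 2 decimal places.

Proportions for population P2 (n=109): 66/109=0.6055, 17/109=0.1560, 26/109=0.2385
Proportions for population P3 (n=255): 131/255=0.5137, 72/255=0.2824, 52/255=0.2039
Σ p₁ᵢp₂ᵢ = 0.311045 + 0.044054 + 0.048630 = 0.403729
Σp_1ᵢ² = 0.6055² + 0.1560² + 0.2385² = 0.366630 + 0.024336 + 0.056882 = 0.447848
Σp_2ᵢ² = 0.5137² + 0.2824² + 0.2039² = 0.263888 + 0.079750 + 0.041575 = 0.385213
O = 0.403729 / √(0.447848 × 0.385213) = 0.403729 / 0.4153515 = 0.9720

0.97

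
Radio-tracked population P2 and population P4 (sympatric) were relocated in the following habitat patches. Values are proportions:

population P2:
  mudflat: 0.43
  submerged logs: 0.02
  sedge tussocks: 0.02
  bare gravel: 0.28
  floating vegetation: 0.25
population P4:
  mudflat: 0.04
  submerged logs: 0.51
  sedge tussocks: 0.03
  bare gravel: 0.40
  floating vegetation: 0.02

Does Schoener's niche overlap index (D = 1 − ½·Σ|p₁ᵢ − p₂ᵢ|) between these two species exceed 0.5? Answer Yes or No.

Σ|p₁ᵢ − p₂ᵢ| = 0.39 + 0.49 + 0.01 + 0.12 + 0.23 = 1.24
D = 1 − ½ × 1.24 = 1 − 0.620 = 0.3800
D = 0.3800 < 0.5 → No.

No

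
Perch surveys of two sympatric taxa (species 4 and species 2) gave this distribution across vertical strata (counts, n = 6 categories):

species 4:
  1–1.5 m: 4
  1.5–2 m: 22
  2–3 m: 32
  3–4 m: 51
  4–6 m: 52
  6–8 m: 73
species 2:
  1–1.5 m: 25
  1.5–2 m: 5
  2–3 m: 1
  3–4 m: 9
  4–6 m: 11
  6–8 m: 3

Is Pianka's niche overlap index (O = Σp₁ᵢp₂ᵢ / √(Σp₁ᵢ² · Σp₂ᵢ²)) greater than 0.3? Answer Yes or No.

Proportions for species 4 (n=234): 4/234=0.0171, 22/234=0.0940, 32/234=0.1368, 51/234=0.2179, 52/234=0.2222, 73/234=0.3120
Proportions for species 2 (n=54): 25/54=0.4630, 5/54=0.0926, 1/54=0.0185, 9/54=0.1667, 11/54=0.2037, 3/54=0.0556
Σ p₁ᵢp₂ᵢ = 0.007917 + 0.008704 + 0.002531 + 0.036324 + 0.045262 + 0.017347 = 0.118085
Σp_1ᵢ² = 0.0171² + 0.0940² + 0.1368² + 0.2179² + 0.2222² + 0.3120² = 0.000292 + 0.008836 + 0.018714 + 0.047480 + 0.049373 + 0.097344 = 0.222039
Σp_2ᵢ² = 0.4630² + 0.0926² + 0.0185² + 0.1667² + 0.2037² + 0.0556² = 0.214369 + 0.008575 + 0.000342 + 0.027789 + 0.041494 + 0.003091 = 0.295660
O = 0.118085 / √(0.222039 × 0.295660) = 0.118085 / 0.2562188 = 0.4609
O = 0.4609 > 0.3 → Yes.

Yes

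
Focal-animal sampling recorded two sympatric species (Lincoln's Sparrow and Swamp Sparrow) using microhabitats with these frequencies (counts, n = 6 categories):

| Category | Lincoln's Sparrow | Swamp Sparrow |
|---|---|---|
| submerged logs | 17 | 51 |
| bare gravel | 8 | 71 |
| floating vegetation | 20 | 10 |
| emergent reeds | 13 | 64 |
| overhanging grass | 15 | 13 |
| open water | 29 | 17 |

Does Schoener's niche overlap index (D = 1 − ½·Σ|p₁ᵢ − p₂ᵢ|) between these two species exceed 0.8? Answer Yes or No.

No

Proportions for Lincoln's Sparrow (n=102): 17/102=0.1667, 8/102=0.0784, 20/102=0.1961, 13/102=0.1275, 15/102=0.1471, 29/102=0.2843
Proportions for Swamp Sparrow (n=226): 51/226=0.2257, 71/226=0.3142, 10/226=0.0442, 64/226=0.2832, 13/226=0.0575, 17/226=0.0752
Σ|p₁ᵢ − p₂ᵢ| = 0.0590 + 0.2358 + 0.1519 + 0.1557 + 0.0896 + 0.2091 = 0.9011
D = 1 − ½ × 0.9011 = 1 − 0.45055 = 0.54945
D = 0.54945 < 0.8 → No.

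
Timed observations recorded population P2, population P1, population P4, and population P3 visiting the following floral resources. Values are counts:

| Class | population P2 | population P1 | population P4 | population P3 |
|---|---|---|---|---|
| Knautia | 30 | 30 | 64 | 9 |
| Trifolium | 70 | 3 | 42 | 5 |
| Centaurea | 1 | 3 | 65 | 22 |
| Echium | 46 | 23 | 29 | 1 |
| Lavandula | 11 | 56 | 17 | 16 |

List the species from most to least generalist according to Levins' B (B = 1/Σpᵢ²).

population P4 > population P3 > population P2 > population P1

Proportions for population P2 (n=158): 30/158=0.1899, 70/158=0.4430, 1/158=0.0063, 46/158=0.2911, 11/158=0.0696
Proportions for population P1 (n=115): 30/115=0.2609, 3/115=0.0261, 3/115=0.0261, 23/115=0.2000, 56/115=0.4870
Proportions for population P4 (n=217): 64/217=0.2949, 42/217=0.1935, 65/217=0.2995, 29/217=0.1336, 17/217=0.0783
Proportions for population P3 (n=53): 9/53=0.1698, 5/53=0.0943, 22/53=0.4151, 1/53=0.0189, 16/53=0.3019
Σp_P2ᵢ² = 0.1899² + 0.4430² + 0.0063² + 0.2911² + 0.0696² = 0.036062 + 0.196249 + 0.000040 + 0.084739 + 0.004844 = 0.321934
B_P2 = 1 / 0.321934 = 3.1062
Σp_P1ᵢ² = 0.2609² + 0.0261² + 0.0261² + 0.2000² + 0.4870² = 0.068069 + 0.000681 + 0.000681 + 0.040000 + 0.237169 = 0.346600
B_P1 = 1 / 0.346600 = 2.8852
Σp_P4ᵢ² = 0.2949² + 0.1935² + 0.2995² + 0.1336² + 0.0783² = 0.086966 + 0.037442 + 0.089700 + 0.017849 + 0.006131 = 0.238088
B_P4 = 1 / 0.238088 = 4.2001
Σp_P3ᵢ² = 0.1698² + 0.0943² + 0.4151² + 0.0189² + 0.3019² = 0.028832 + 0.008892 + 0.172308 + 0.000357 + 0.091144 = 0.301533
B_P3 = 1 / 0.301533 = 3.3164
Ranking by B (broadest → narrowest): population P4 (4.20) > population P3 (3.32) > population P2 (3.11) > population P1 (2.89)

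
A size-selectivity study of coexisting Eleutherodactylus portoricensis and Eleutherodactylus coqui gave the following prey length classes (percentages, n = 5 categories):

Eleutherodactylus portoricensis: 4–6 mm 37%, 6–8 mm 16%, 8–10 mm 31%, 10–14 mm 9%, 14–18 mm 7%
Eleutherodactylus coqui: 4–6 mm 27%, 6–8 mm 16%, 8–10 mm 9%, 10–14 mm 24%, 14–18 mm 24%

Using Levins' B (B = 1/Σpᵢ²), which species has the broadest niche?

Eleutherodactylus coqui

Convert percentages to proportions (divide by 100).
Σp_portᵢ² = 0.37² + 0.16² + 0.31² + 0.09² + 0.07² = 0.1369 + 0.0256 + 0.0961 + 0.0081 + 0.0049 = 0.2716
B_port = 1 / 0.2716 = 3.6819
Σp_coquᵢ² = 0.27² + 0.16² + 0.09² + 0.24² + 0.24² = 0.0729 + 0.0256 + 0.0081 + 0.0576 + 0.0576 = 0.2218
B_coqu = 1 / 0.2218 = 4.5086
Highest B → broadest niche (most generalist): Eleutherodactylus coqui (B = 4.51).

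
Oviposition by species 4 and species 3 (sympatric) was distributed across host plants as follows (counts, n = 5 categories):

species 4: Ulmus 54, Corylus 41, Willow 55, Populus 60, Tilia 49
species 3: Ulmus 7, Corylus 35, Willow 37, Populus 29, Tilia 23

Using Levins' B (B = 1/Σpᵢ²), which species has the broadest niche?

species 4

Proportions for species 4 (n=259): 54/259=0.2085, 41/259=0.1583, 55/259=0.2124, 60/259=0.2317, 49/259=0.1892
Proportions for species 3 (n=131): 7/131=0.0534, 35/131=0.2672, 37/131=0.2824, 29/131=0.2214, 23/131=0.1756
Σp_4ᵢ² = 0.2085² + 0.1583² + 0.2124² + 0.2317² + 0.1892² = 0.043472 + 0.025059 + 0.045114 + 0.053685 + 0.035797 = 0.203127
B_4 = 1 / 0.203127 = 4.9230
Σp_3ᵢ² = 0.0534² + 0.2672² + 0.2824² + 0.2214² + 0.1756² = 0.002852 + 0.071396 + 0.079750 + 0.049018 + 0.030835 = 0.233851
B_3 = 1 / 0.233851 = 4.2762
Highest B → broadest niche (most generalist): species 4 (B = 4.92).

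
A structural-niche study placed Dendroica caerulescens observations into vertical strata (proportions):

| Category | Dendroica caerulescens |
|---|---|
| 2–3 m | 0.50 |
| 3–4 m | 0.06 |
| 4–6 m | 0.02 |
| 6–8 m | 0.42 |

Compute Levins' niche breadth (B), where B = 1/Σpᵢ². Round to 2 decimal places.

2.32

Σpᵢ² = 0.50² + 0.06² + 0.02² + 0.42² = 0.2500 + 0.0036 + 0.0004 + 0.1764 = 0.4304
B = 1 / 0.4304 = 2.3234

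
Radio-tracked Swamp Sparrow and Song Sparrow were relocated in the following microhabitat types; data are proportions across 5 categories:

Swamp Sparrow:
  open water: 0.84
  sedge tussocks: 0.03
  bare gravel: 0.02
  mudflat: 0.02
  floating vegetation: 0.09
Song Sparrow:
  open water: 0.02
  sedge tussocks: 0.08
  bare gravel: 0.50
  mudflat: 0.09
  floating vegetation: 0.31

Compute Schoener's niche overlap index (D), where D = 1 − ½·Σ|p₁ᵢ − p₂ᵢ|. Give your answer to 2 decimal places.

Σ|p₁ᵢ − p₂ᵢ| = 0.82 + 0.05 + 0.48 + 0.07 + 0.22 = 1.64
D = 1 − ½ × 1.64 = 1 − 0.820 = 0.1800

0.18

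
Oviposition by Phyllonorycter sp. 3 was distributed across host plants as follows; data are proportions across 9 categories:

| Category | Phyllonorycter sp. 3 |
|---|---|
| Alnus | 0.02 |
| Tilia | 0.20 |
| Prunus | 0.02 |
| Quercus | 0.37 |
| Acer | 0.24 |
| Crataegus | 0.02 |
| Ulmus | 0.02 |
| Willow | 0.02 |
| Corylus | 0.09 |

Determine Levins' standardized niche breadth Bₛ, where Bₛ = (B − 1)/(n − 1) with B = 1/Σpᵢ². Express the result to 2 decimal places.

Σpᵢ² = 0.02² + 0.20² + 0.02² + 0.37² + 0.24² + 0.02² + 0.02² + 0.02² + 0.09² = 0.0004 + 0.0400 + 0.0004 + 0.1369 + 0.0576 + 0.0004 + 0.0004 + 0.0004 + 0.0081 = 0.2446
B = 1 / 0.2446 = 4.0883
Bₛ = (B − 1)/(n − 1) = (4.0883 − 1)/(9 − 1) = 3.0883/8 = 0.3860

0.39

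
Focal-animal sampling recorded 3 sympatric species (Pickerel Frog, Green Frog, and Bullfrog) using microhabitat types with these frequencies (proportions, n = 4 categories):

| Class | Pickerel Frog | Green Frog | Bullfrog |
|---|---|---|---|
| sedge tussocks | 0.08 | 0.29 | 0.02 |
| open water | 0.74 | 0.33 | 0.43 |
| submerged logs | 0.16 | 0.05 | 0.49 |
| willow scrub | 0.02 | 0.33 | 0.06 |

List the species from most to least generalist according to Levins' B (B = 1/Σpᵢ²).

Green Frog > Bullfrog > Pickerel Frog

Σp_Pickᵢ² = 0.08² + 0.74² + 0.16² + 0.02² = 0.0064 + 0.5476 + 0.0256 + 0.0004 = 0.5800
B_Pick = 1 / 0.5800 = 1.7241
Σp_Greeᵢ² = 0.29² + 0.33² + 0.05² + 0.33² = 0.0841 + 0.1089 + 0.0025 + 0.1089 = 0.3044
B_Gree = 1 / 0.3044 = 3.2852
Σp_Bullᵢ² = 0.02² + 0.43² + 0.49² + 0.06² = 0.0004 + 0.1849 + 0.2401 + 0.0036 = 0.4290
B_Bull = 1 / 0.4290 = 2.3310
Ranking by B (broadest → narrowest): Green Frog (3.29) > Bullfrog (2.33) > Pickerel Frog (1.72)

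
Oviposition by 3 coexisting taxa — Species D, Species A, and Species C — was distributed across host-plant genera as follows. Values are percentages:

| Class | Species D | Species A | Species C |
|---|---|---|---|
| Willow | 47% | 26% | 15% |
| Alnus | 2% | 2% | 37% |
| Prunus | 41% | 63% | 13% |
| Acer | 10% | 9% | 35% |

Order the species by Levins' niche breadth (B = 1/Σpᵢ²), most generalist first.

Convert percentages to proportions (divide by 100).
Σp_Dᵢ² = 0.47² + 0.02² + 0.41² + 0.10² = 0.2209 + 0.0004 + 0.1681 + 0.0100 = 0.3994
B_D = 1 / 0.3994 = 2.5038
Σp_Aᵢ² = 0.26² + 0.02² + 0.63² + 0.09² = 0.0676 + 0.0004 + 0.3969 + 0.0081 = 0.4730
B_A = 1 / 0.4730 = 2.1142
Σp_Cᵢ² = 0.15² + 0.37² + 0.13² + 0.35² = 0.0225 + 0.1369 + 0.0169 + 0.1225 = 0.2988
B_C = 1 / 0.2988 = 3.3467
Ranking by B (broadest → narrowest): Species C (3.35) > Species D (2.50) > Species A (2.11)

Species C > Species D > Species A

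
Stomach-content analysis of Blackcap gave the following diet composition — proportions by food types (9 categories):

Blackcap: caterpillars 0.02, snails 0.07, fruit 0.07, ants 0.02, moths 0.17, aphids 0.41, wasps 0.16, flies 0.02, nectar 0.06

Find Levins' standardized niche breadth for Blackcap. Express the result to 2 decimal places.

0.40

Σpᵢ² = 0.02² + 0.07² + 0.07² + 0.02² + 0.17² + 0.41² + 0.16² + 0.02² + 0.06² = 0.0004 + 0.0049 + 0.0049 + 0.0004 + 0.0289 + 0.1681 + 0.0256 + 0.0004 + 0.0036 = 0.2372
B = 1 / 0.2372 = 4.2159
Bₛ = (B − 1)/(n − 1) = (4.2159 − 1)/(9 − 1) = 3.2159/8 = 0.4020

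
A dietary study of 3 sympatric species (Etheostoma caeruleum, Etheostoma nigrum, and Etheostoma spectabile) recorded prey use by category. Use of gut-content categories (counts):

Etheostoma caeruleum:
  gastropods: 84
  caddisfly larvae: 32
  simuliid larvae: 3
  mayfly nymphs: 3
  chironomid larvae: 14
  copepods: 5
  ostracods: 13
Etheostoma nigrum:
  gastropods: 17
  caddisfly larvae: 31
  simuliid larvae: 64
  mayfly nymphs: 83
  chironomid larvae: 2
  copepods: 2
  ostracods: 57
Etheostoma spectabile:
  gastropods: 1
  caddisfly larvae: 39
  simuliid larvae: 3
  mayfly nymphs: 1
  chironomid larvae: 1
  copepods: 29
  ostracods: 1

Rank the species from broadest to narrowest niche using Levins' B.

Etheostoma nigrum > Etheostoma caeruleum > Etheostoma spectabile

Proportions for Etheostoma caeruleum (n=154): 84/154=0.5455, 32/154=0.2078, 3/154=0.0195, 3/154=0.0195, 14/154=0.0909, 5/154=0.0325, 13/154=0.0844
Proportions for Etheostoma nigrum (n=256): 17/256=0.0664, 31/256=0.1211, 64/256=0.2500, 83/256=0.3242, 2/256=0.0078, 2/256=0.0078, 57/256=0.2227
Proportions for Etheostoma spectabile (n=75): 1/75=0.0133, 39/75=0.5200, 3/75=0.0400, 1/75=0.0133, 1/75=0.0133, 29/75=0.3867, 1/75=0.0133
Σp_caerᵢ² = 0.5455² + 0.2078² + 0.0195² + 0.0195² + 0.0909² + 0.0325² + 0.0844² = 0.297570 + 0.043181 + 0.000380 + 0.000380 + 0.008263 + 0.001056 + 0.007123 = 0.357953
B_caer = 1 / 0.357953 = 2.7937
Σp_nigrᵢ² = 0.0664² + 0.1211² + 0.2500² + 0.3242² + 0.0078² + 0.0078² + 0.2227² = 0.004409 + 0.014665 + 0.062500 + 0.105106 + 0.000061 + 0.000061 + 0.049595 = 0.236397
B_nigr = 1 / 0.236397 = 4.2302
Σp_specᵢ² = 0.0133² + 0.5200² + 0.0400² + 0.0133² + 0.0133² + 0.3867² + 0.0133² = 0.000177 + 0.270400 + 0.001600 + 0.000177 + 0.000177 + 0.149537 + 0.000177 = 0.422245
B_spec = 1 / 0.422245 = 2.3683
Ranking by B (broadest → narrowest): Etheostoma nigrum (4.23) > Etheostoma caeruleum (2.79) > Etheostoma spectabile (2.37)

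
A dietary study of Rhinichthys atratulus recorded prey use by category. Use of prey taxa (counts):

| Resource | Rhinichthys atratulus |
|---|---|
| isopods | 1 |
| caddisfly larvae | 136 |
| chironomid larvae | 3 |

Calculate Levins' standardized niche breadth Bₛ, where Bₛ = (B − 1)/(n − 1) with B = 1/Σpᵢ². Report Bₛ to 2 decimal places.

Proportions for Rhinichthys atratulus (n=140): 1/140=0.0071, 136/140=0.9714, 3/140=0.0214
Σpᵢ² = 0.0071² + 0.9714² + 0.0214² = 0.000050 + 0.943618 + 0.000458 = 0.944126
B = 1 / 0.944126 = 1.0592
Bₛ = (B − 1)/(n − 1) = (1.0592 − 1)/(3 − 1) = 0.0592/2 = 0.0296

0.03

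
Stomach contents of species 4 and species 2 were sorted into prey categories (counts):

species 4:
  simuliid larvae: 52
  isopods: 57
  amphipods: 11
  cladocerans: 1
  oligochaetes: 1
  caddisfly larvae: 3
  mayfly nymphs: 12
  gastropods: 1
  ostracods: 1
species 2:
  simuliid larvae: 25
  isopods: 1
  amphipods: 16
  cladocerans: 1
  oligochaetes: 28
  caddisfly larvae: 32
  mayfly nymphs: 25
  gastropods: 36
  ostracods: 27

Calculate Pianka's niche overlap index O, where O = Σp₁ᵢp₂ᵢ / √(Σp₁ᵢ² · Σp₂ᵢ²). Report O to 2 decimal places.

0.35

Proportions for species 4 (n=139): 52/139=0.3741, 57/139=0.4101, 11/139=0.0791, 1/139=0.0072, 1/139=0.0072, 3/139=0.0216, 12/139=0.0863, 1/139=0.0072, 1/139=0.0072
Proportions for species 2 (n=191): 25/191=0.1309, 1/191=0.0052, 16/191=0.0838, 1/191=0.0052, 28/191=0.1466, 32/191=0.1675, 25/191=0.1309, 36/191=0.1885, 27/191=0.1414
Σ p₁ᵢp₂ᵢ = 0.048970 + 0.002133 + 0.006629 + 0.000037 + 0.001056 + 0.003618 + 0.011297 + 0.001357 + 0.001018 = 0.076115
Σp_1ᵢ² = 0.3741² + 0.4101² + 0.0791² + 0.0072² + 0.0072² + 0.0216² + 0.0863² + 0.0072² + 0.0072² = 0.139951 + 0.168182 + 0.006257 + 0.000052 + 0.000052 + 0.000467 + 0.007448 + 0.000052 + 0.000052 = 0.322513
Σp_2ᵢ² = 0.1309² + 0.0052² + 0.0838² + 0.0052² + 0.1466² + 0.1675² + 0.1309² + 0.1885² + 0.1414² = 0.017135 + 0.000027 + 0.007022 + 0.000027 + 0.021492 + 0.028056 + 0.017135 + 0.035532 + 0.019994 = 0.146420
O = 0.076115 / √(0.322513 × 0.146420) = 0.076115 / 0.2173070 = 0.3503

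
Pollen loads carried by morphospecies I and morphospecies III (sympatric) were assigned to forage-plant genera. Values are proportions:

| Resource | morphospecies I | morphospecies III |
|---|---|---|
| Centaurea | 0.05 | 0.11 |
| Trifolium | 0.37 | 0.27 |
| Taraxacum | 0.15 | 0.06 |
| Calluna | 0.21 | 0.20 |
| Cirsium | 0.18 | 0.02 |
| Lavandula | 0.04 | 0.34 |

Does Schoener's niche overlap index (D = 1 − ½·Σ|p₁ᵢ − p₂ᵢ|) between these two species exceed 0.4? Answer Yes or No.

Yes

Σ|p₁ᵢ − p₂ᵢ| = 0.06 + 0.10 + 0.09 + 0.01 + 0.16 + 0.30 = 0.72
D = 1 − ½ × 0.72 = 1 − 0.360 = 0.6400
D = 0.6400 > 0.4 → Yes.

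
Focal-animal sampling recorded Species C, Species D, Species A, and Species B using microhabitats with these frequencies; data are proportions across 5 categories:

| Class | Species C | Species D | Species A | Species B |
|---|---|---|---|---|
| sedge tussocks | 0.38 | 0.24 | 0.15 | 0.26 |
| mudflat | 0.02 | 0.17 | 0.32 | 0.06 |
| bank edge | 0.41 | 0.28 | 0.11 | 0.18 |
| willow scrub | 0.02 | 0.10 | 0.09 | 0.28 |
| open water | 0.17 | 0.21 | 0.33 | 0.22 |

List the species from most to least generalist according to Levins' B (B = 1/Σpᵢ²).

Σp_Cᵢ² = 0.38² + 0.02² + 0.41² + 0.02² + 0.17² = 0.1444 + 0.0004 + 0.1681 + 0.0004 + 0.0289 = 0.3422
B_C = 1 / 0.3422 = 2.9223
Σp_Dᵢ² = 0.24² + 0.17² + 0.28² + 0.10² + 0.21² = 0.0576 + 0.0289 + 0.0784 + 0.0100 + 0.0441 = 0.2190
B_D = 1 / 0.2190 = 4.5662
Σp_Aᵢ² = 0.15² + 0.32² + 0.11² + 0.09² + 0.33² = 0.0225 + 0.1024 + 0.0121 + 0.0081 + 0.1089 = 0.2540
B_A = 1 / 0.2540 = 3.9370
Σp_Bᵢ² = 0.26² + 0.06² + 0.18² + 0.28² + 0.22² = 0.0676 + 0.0036 + 0.0324 + 0.0784 + 0.0484 = 0.2304
B_B = 1 / 0.2304 = 4.3403
Ranking by B (broadest → narrowest): Species D (4.57) > Species B (4.34) > Species A (3.94) > Species C (2.92)

Species D > Species B > Species A > Species C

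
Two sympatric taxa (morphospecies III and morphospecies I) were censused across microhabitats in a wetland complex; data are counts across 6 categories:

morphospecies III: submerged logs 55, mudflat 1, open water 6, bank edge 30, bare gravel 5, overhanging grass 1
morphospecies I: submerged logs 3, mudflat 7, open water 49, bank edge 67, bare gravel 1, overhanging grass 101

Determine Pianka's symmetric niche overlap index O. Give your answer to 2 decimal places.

Proportions for morphospecies III (n=98): 55/98=0.5612, 1/98=0.0102, 6/98=0.0612, 30/98=0.3061, 5/98=0.0510, 1/98=0.0102
Proportions for morphospecies I (n=228): 3/228=0.0132, 7/228=0.0307, 49/228=0.2149, 67/228=0.2939, 1/228=0.0044, 101/228=0.4430
Σ p₁ᵢp₂ᵢ = 0.007408 + 0.000313 + 0.013152 + 0.089963 + 0.000224 + 0.004519 = 0.115579
Σp_1ᵢ² = 0.5612² + 0.0102² + 0.0612² + 0.3061² + 0.0510² + 0.0102² = 0.314945 + 0.000104 + 0.003745 + 0.093697 + 0.002601 + 0.000104 = 0.415196
Σp_2ᵢ² = 0.0132² + 0.0307² + 0.2149² + 0.2939² + 0.0044² + 0.4430² = 0.000174 + 0.000942 + 0.046182 + 0.086377 + 0.000019 + 0.196249 = 0.329943
O = 0.115579 / √(0.415196 × 0.329943) = 0.115579 / 0.3701230 = 0.3123

0.31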